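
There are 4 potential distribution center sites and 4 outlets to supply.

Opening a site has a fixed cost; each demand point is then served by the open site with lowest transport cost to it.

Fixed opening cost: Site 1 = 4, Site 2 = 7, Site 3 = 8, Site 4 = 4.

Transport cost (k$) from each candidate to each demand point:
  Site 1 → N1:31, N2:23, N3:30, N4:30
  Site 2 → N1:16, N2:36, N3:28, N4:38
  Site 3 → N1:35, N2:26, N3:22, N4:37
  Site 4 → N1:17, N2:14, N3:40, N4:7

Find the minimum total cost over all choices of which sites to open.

72

Open {Site 3, Site 4}: assign each demand point to its cheapest open site.
  N1→Site 4 17, N2→Site 4 14, N3→Site 3 22, N4→Site 4 7
  transport cost 60, fixed 12 → total 72.
Compare {Site 1, Site 4}: transport cost 68 + fixed 8 = 76.
Compare {Site 2, Site 4}: transport cost 65 + fixed 11 = 76.
Compare {Site 1, Site 3, Site 4}: transport cost 60 + fixed 16 = 76.
All other subsets cost ≥ 76. Minimum total cost: 72.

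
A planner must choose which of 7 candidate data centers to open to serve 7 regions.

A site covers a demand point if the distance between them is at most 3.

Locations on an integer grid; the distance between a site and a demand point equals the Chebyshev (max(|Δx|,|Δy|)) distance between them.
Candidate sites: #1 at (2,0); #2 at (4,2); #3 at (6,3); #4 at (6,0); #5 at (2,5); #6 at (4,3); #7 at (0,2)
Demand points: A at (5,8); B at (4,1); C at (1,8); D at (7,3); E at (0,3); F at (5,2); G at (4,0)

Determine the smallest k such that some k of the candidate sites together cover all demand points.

Coverage sets (demand points within 3 of each site):
  #1: {B, E, F, G}
  #2: {B, D, F, G}
  #3: {B, D, F, G}
  #4: {B, D, F, G}
  #5: {A, C, E, F}
  #6: {B, D, F, G}
  #7: {E}
No single site covers all 7 demand points.
But {#2, #5} covers everything, so the minimum is 2.

2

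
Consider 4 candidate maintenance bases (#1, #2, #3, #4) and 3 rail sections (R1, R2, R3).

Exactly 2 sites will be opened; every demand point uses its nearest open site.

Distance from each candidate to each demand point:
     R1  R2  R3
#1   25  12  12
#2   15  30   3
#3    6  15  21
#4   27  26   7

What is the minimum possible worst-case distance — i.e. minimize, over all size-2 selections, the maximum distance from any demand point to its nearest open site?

12

Open {#1, #3}.
  Farthest demand point is R2 at distance 12 (to #1); all others are ≤ 12.
With {#1, #2} the worst case is 15.
With {#2, #3} the worst case is 15.
No size-2 selection achieves below 12.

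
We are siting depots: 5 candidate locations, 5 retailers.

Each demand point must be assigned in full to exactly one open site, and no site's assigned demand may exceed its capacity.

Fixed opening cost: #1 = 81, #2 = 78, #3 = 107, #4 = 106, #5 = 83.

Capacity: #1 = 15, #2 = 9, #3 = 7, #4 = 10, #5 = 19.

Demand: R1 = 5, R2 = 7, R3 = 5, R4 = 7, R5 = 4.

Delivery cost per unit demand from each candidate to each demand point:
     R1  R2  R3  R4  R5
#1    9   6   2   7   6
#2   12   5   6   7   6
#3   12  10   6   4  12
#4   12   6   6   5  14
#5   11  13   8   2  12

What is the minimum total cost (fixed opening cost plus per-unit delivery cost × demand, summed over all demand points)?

Open {#1, #5}; cheapest assignment that respects the capacities:
  #1 (cap 15, load 12): R2, R3 — cost 7×6 + 5×2 = 52
  #5 (cap 19, load 16): R1, R4, R5 — cost 5×11 + 7×2 + 4×12 = 117
  Shipping 169, fixed 164 → total 333.
  Any other capacity-feasible assignment to {#1, #5} ships for at least 169.
Compare {#1, #2, #5}: its best feasible assignment gives total 370.
Compare {#2, #5}: its best feasible assignment gives total 375.
Every other set of open sites that can feasibly serve all demand totals ≥ 370 even under its best assignment. Minimum: 333.

333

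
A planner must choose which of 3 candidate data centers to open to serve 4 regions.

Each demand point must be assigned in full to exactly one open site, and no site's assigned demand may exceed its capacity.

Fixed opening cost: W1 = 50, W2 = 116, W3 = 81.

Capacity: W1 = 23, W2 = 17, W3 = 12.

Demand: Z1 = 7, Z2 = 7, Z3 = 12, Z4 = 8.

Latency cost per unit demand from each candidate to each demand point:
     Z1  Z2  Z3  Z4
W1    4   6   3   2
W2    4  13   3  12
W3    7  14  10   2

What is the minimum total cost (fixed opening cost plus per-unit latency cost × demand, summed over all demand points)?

288

Open {W1, W2}; cheapest assignment that respects the capacities:
  W1 (cap 23, load 22): Z1, Z2, Z4 — cost 7×4 + 7×6 + 8×2 = 86
  W2 (cap 17, load 12): Z3 — cost 12×3 = 36
  Shipping 122, fixed 166 → total 288.
  Any other capacity-feasible assignment to {W1, W2} ships for at least 122.
Compare {W1, W3}: its best feasible assignment gives total 337.
Compare {W1, W2, W3}: its best feasible assignment gives total 369.
Every other set of open sites that can feasibly serve all demand totals ≥ 337 even under its best assignment. Minimum: 288.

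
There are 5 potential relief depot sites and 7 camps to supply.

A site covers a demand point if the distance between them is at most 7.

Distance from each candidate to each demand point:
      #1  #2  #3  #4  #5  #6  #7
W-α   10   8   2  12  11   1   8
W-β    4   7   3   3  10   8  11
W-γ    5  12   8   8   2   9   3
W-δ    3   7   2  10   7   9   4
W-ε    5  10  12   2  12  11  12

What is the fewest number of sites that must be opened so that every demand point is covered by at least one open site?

Coverage sets (demand points within 7 of each site):
  W-α: {#3, #6}
  W-β: {#1, #2, #3, #4}
  W-γ: {#1, #5, #7}
  W-δ: {#1, #2, #3, #5, #7}
  W-ε: {#1, #4}
No 2 sites suffice: every size-2 union leaves at least one demand point uncovered.
But {W-α, W-β, W-γ} covers everything, so the minimum is 3.

3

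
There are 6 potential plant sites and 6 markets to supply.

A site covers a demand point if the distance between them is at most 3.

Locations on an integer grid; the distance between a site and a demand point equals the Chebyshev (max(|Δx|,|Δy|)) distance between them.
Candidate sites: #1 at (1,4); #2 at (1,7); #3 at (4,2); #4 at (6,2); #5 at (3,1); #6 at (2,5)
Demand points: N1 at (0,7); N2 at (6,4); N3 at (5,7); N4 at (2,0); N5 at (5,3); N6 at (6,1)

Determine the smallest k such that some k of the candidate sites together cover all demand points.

Coverage sets (demand points within 3 of each site):
  #1: {N1}
  #2: {N1}
  #3: {N2, N4, N5, N6}
  #4: {N2, N5, N6}
  #5: {N2, N4, N5, N6}
  #6: {N1, N3, N5}
No single site covers all 6 demand points.
But {#3, #6} covers everything, so the minimum is 2.

2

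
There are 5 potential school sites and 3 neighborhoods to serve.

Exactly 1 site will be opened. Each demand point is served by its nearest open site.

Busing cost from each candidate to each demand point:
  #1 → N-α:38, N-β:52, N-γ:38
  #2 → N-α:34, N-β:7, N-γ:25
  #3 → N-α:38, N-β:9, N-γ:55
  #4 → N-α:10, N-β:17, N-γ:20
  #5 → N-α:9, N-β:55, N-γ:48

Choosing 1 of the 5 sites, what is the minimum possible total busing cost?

47

Open {#4}.
  N-α→#4 10, N-β→#4 17, N-γ→#4 20  ⇒ total 47.
Compare {#2}: total 66.
Compare {#3}: total 102.
No size-1 selection does better; minimum is 47.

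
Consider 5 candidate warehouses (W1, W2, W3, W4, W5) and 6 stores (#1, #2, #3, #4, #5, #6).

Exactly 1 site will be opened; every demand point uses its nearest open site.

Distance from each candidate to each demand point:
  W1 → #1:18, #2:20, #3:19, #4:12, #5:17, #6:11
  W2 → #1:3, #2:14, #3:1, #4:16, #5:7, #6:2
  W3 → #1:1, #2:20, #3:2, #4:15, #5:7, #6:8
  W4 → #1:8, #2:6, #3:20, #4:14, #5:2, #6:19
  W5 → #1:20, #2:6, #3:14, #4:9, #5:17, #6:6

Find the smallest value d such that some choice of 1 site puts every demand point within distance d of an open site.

Open {W2}.
  Farthest demand point is #4 at distance 16 (to W2); all others are ≤ 16.
With {W1} the worst case is 20.
With {W3} the worst case is 20.
No size-1 selection achieves below 16.

16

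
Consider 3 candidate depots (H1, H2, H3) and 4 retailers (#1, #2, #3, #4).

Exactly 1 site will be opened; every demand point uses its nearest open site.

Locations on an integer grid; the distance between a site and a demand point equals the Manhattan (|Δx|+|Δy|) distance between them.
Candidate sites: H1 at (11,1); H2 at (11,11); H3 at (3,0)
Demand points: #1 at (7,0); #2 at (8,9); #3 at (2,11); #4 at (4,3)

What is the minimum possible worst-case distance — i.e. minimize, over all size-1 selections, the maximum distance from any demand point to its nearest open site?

14

Open {H3}.
  Farthest demand point is #2 at distance 14 (to H3); all others are ≤ 14.
With {H2} the worst case is 15.
With {H1} the worst case is 19.
No size-1 selection achieves below 14.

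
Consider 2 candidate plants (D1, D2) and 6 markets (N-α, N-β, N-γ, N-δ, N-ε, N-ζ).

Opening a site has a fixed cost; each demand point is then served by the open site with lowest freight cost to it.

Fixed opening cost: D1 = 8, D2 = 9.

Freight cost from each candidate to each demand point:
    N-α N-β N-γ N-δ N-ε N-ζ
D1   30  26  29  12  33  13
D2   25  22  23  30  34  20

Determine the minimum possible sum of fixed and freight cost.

145

Open {D1, D2}: assign each demand point to its cheapest open site.
  N-α→D2 25, N-β→D2 22, N-γ→D2 23, N-δ→D1 12, N-ε→D1 33, N-ζ→D1 13
  freight cost 128, fixed 17 → total 145.
Compare {D1}: freight cost 143 + fixed 8 = 151.
Compare {D2}: freight cost 154 + fixed 9 = 163.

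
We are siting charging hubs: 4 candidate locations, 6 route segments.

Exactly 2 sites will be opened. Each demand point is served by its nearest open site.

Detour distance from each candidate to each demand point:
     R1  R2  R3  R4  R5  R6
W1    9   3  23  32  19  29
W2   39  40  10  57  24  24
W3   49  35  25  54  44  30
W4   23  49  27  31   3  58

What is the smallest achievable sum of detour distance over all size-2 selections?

97

Open {W1, W2}.
  R1→W1 9, R2→W1 3, R3→W2 10, R4→W1 32, R5→W1 19, R6→W2 24  ⇒ total 97.
Compare {W1, W4}: total 98.
Compare {W1, W3}: total 115.
No size-2 selection does better; minimum is 97.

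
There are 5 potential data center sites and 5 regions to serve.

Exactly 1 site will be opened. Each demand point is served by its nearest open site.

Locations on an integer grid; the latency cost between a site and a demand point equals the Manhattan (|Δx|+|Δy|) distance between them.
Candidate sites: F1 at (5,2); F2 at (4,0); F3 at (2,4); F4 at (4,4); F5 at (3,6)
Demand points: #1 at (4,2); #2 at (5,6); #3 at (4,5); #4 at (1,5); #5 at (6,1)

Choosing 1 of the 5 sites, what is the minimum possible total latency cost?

15

Open {F4}.
  #1→F4 2, #2→F4 3, #3→F4 1, #4→F4 4, #5→F4 5  ⇒ total 15.
Compare {F1}: total 18.
Compare {F5}: total 20.
No size-1 selection does better; minimum is 15.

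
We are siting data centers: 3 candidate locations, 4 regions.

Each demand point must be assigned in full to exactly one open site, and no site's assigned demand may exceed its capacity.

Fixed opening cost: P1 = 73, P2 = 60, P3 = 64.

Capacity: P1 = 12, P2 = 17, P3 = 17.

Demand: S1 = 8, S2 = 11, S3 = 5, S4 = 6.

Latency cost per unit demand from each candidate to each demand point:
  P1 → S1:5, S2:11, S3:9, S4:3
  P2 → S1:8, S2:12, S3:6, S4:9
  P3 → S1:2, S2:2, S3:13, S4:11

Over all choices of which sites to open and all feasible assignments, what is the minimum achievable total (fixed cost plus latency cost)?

Open {P2, P3}; cheapest assignment that respects the capacities:
  P2 (cap 17, load 13): S1, S3 — cost 8×8 + 5×6 = 94
  P3 (cap 17, load 17): S2, S4 — cost 11×2 + 6×11 = 88
  Shipping 182, fixed 124 → total 306.
  Any other capacity-feasible assignment to {P2, P3} ships for at least 182.
Compare {P1, P2, P3}: its best feasible assignment gives total 331.
Every other set of open sites that can feasibly serve all demand totals ≥ 331 even under its best assignment. Minimum: 306.

306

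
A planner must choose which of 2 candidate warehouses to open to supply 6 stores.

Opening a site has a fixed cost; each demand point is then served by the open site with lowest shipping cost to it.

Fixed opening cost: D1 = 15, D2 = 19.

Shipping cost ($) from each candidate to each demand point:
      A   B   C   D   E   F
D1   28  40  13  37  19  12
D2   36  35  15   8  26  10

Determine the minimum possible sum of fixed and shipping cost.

147

Open {D1, D2}: assign each demand point to its cheapest open site.
  A→D1 28, B→D2 35, C→D1 13, D→D2 8, E→D1 19, F→D2 10
  shipping cost 113, fixed 34 → total 147.
Compare {D2}: shipping cost 130 + fixed 19 = 149.
Compare {D1}: shipping cost 149 + fixed 15 = 164.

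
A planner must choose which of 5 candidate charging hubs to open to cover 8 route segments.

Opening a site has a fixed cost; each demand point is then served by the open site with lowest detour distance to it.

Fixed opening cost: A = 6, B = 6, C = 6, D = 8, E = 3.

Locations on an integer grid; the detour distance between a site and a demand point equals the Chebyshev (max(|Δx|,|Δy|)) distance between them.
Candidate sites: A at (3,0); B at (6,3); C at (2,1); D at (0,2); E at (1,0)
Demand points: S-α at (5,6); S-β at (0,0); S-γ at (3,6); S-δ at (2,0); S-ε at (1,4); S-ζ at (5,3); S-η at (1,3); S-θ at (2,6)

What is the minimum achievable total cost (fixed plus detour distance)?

29

Open {B, E}: assign each demand point to its cheapest open site.
  S-α→B 3, S-β→E 1, S-γ→B 3, S-δ→E 1, S-ε→E 4, S-ζ→B 1, S-η→E 3, S-θ→B 4
  detour distance 20, fixed 9 → total 29.
Compare {B, C}: detour distance 19 + fixed 12 = 31.
Compare {C}: detour distance 26 + fixed 6 = 32.
Compare {B, D}: detour distance 18 + fixed 14 = 32.
All other subsets cost ≥ 31. Minimum total cost: 29.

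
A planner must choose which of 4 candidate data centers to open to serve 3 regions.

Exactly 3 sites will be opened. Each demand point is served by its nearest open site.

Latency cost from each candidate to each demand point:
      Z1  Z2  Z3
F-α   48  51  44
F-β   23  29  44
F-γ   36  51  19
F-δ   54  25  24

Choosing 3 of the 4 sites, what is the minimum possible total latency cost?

67

Open {F-β, F-γ, F-δ}.
  Z1→F-β 23, Z2→F-δ 25, Z3→F-γ 19  ⇒ total 67.
Compare {F-α, F-β, F-γ}: total 71.
Compare {F-α, F-β, F-δ}: total 72.
No size-3 selection does better; minimum is 67.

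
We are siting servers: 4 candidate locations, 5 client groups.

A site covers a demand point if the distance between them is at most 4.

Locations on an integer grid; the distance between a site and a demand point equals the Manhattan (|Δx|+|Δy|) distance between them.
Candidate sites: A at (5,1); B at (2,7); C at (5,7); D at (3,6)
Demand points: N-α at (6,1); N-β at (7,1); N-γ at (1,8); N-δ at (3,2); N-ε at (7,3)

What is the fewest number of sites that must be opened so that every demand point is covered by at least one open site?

Coverage sets (demand points within 4 of each site):
  A: {N-α, N-β, N-δ, N-ε}
  B: {N-γ}
  C: {}
  D: {N-γ, N-δ}
No single site covers all 5 demand points.
But {A, B} covers everything, so the minimum is 2.

2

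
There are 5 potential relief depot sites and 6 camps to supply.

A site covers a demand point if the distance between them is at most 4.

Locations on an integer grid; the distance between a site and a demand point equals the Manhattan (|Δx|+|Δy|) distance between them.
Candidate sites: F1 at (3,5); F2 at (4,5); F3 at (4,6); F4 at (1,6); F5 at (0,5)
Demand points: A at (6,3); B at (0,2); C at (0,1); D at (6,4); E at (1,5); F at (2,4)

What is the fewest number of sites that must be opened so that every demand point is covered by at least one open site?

Coverage sets (demand points within 4 of each site):
  F1: {D, E, F}
  F2: {A, D, E, F}
  F3: {D, E, F}
  F4: {E, F}
  F5: {B, C, E, F}
No single site covers all 6 demand points.
But {F2, F5} covers everything, so the minimum is 2.

2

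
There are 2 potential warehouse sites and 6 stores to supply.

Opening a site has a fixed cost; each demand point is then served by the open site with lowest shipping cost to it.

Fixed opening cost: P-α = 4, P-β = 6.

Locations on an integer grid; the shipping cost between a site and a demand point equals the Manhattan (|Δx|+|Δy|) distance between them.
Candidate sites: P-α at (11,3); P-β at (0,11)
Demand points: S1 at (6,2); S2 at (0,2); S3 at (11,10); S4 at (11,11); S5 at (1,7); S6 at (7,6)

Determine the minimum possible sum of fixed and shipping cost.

52

Open {P-α, P-β}: assign each demand point to its cheapest open site.
  S1→P-α 6, S2→P-β 9, S3→P-α 7, S4→P-α 8, S5→P-β 5, S6→P-α 7
  shipping cost 42, fixed 10 → total 52.
Compare {P-α}: shipping cost 54 + fixed 4 = 58.
Compare {P-β}: shipping cost 64 + fixed 6 = 70.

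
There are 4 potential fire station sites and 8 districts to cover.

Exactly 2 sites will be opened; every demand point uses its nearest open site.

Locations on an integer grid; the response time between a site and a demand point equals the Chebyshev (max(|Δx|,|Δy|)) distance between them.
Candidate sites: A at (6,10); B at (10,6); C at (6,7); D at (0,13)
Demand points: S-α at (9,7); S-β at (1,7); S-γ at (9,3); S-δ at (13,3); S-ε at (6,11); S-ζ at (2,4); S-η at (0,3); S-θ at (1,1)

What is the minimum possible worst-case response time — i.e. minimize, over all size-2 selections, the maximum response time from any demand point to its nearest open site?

Open {B, C}.
  Farthest demand point is S-η at response time 6 (to C); all others are ≤ 6.
With {A, C} the worst case is 7.
With {C, D} the worst case is 7.
No size-2 selection achieves below 6.

6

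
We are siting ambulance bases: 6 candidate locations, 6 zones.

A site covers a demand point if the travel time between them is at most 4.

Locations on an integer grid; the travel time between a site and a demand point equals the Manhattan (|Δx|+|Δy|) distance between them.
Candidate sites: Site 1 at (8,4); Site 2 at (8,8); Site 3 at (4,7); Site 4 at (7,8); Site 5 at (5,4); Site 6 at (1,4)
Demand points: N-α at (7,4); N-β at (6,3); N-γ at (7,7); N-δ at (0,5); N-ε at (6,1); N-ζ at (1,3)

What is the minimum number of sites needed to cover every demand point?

Coverage sets (demand points within 4 of each site):
  Site 1: {N-α, N-β, N-γ}
  Site 2: {N-γ}
  Site 3: {N-γ}
  Site 4: {N-α, N-γ}
  Site 5: {N-α, N-β, N-ε}
  Site 6: {N-δ, N-ζ}
No 2 sites suffice: every size-2 union leaves at least one demand point uncovered.
But {Site 1, Site 5, Site 6} covers everything, so the minimum is 3.

3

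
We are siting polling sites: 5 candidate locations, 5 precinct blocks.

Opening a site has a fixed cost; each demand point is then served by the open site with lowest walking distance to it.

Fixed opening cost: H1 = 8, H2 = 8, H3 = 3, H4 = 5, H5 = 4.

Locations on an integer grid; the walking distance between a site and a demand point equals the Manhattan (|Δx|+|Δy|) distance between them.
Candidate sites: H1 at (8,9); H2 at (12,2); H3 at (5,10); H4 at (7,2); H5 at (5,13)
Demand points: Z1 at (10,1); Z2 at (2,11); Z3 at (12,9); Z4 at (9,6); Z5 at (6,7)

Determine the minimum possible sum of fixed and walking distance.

34

Open {H3, H4}: assign each demand point to its cheapest open site.
  Z1→H4 4, Z2→H3 4, Z3→H3 8, Z4→H4 6, Z5→H3 4
  walking distance 26, fixed 8 → total 34.
Compare {H2, H3}: walking distance 25 + fixed 11 = 36.
Compare {H1, H3, H4}: walking distance 20 + fixed 16 = 36.
Compare {H1, H3}: walking distance 26 + fixed 11 = 37.
All other subsets cost ≥ 36. Minimum total cost: 34.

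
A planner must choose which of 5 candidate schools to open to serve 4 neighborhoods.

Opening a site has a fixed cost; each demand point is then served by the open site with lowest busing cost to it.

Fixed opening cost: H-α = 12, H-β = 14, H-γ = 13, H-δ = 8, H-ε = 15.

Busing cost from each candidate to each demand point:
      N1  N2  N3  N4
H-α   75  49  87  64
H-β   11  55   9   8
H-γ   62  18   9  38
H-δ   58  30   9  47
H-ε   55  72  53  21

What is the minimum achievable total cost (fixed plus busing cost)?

Open {H-β, H-γ}: assign each demand point to its cheapest open site.
  N1→H-β 11, N2→H-γ 18, N3→H-β 9, N4→H-β 8
  busing cost 46, fixed 27 → total 73.
Compare {H-β, H-δ}: busing cost 58 + fixed 22 = 80.
Compare {H-β, H-γ, H-δ}: busing cost 46 + fixed 35 = 81.
Compare {H-α, H-β, H-γ}: busing cost 46 + fixed 39 = 85.
All other subsets cost ≥ 80. Minimum total cost: 73.

73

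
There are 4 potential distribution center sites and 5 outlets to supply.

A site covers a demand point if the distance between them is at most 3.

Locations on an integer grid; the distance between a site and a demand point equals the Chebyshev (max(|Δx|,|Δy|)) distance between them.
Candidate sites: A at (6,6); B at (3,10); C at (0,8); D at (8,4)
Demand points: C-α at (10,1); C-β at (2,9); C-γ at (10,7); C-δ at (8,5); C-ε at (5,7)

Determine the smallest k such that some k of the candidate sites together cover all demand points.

Coverage sets (demand points within 3 of each site):
  A: {C-δ, C-ε}
  B: {C-β, C-ε}
  C: {C-β}
  D: {C-α, C-γ, C-δ, C-ε}
No single site covers all 5 demand points.
But {B, D} covers everything, so the minimum is 2.

2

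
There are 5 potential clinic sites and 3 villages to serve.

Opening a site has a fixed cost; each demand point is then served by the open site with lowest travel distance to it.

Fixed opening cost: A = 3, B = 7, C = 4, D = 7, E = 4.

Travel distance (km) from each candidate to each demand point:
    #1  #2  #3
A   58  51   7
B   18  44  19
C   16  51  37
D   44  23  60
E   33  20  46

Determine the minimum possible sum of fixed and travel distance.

54

Open {A, C, E}: assign each demand point to its cheapest open site.
  #1→C 16, #2→E 20, #3→A 7
  travel distance 43, fixed 11 → total 54.
Compare {A, B, E}: travel distance 45 + fixed 14 = 59.
Compare {A, C, D}: travel distance 46 + fixed 14 = 60.
Compare {A, B, C, E}: travel distance 43 + fixed 18 = 61.
All other subsets cost ≥ 59. Minimum total cost: 54.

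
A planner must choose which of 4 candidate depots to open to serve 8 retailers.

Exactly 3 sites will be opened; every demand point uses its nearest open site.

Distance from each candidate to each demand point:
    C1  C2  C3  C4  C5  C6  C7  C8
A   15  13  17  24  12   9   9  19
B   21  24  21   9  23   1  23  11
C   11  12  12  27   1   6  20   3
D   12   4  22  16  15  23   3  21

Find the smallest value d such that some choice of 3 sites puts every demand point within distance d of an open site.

Open {A, B, C}.
  Farthest demand point is C2 at distance 12 (to C); all others are ≤ 12.
With {B, C, D} the worst case is 12.
With {A, C, D} the worst case is 16.
No size-3 selection achieves below 12.

12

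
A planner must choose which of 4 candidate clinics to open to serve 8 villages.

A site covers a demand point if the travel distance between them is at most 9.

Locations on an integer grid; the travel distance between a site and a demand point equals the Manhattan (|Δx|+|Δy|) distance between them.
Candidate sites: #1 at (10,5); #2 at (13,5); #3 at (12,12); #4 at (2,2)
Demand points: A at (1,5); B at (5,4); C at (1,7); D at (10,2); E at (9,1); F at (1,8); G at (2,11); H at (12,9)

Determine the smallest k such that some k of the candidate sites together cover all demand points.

2

Coverage sets (demand points within 9 of each site):
  #1: {A, B, D, E, H}
  #2: {B, D, E, H}
  #3: {H}
  #4: {A, B, C, D, E, F, G}
No single site covers all 8 demand points.
But {#1, #4} covers everything, so the minimum is 2.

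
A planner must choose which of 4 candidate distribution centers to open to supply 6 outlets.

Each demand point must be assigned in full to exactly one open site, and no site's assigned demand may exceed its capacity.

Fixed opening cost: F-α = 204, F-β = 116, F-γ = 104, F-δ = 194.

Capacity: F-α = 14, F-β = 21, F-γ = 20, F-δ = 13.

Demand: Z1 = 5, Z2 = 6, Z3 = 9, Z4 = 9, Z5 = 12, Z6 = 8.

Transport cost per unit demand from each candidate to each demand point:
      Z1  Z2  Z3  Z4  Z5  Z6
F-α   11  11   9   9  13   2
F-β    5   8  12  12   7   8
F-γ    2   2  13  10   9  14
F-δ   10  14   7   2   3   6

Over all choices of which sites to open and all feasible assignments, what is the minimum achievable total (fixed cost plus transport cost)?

719

Open {F-β, F-γ, F-δ}; cheapest assignment that respects the capacities:
  F-β (cap 21, load 20): Z5, Z6 — cost 12×7 + 8×8 = 148
  F-γ (cap 20, load 20): Z1, Z2, Z3 — cost 5×2 + 6×2 + 9×13 = 139
  F-δ (cap 13, load 9): Z4 — cost 9×2 = 18
  Shipping 305, fixed 414 → total 719.
  Any other capacity-feasible assignment to {F-β, F-γ, F-δ} ships for at least 305.
Compare {F-α, F-β, F-γ}: its best feasible assignment gives total 744.
Compare {F-α, F-β, F-γ, F-δ}: its best feasible assignment gives total 866.
Every other set of open sites that can feasibly serve all demand totals ≥ 744 even under its best assignment. Minimum: 719.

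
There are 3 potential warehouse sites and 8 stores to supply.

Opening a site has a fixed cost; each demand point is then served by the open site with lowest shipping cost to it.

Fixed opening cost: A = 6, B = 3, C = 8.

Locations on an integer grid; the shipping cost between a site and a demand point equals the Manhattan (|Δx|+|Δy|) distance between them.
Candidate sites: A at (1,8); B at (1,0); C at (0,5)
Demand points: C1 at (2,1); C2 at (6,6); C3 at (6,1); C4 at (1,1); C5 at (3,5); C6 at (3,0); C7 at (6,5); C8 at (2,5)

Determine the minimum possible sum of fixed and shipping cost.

Open {B, C}: assign each demand point to its cheapest open site.
  C1→B 2, C2→C 7, C3→B 6, C4→B 1, C5→C 3, C6→B 2, C7→C 6, C8→C 2
  shipping cost 29, fixed 11 → total 40.
Compare {A, B}: shipping cost 35 + fixed 9 = 44.
Compare {A, B, C}: shipping cost 29 + fixed 17 = 46.
Compare {B}: shipping cost 45 + fixed 3 = 48.
All other subsets cost ≥ 44. Minimum total cost: 40.

40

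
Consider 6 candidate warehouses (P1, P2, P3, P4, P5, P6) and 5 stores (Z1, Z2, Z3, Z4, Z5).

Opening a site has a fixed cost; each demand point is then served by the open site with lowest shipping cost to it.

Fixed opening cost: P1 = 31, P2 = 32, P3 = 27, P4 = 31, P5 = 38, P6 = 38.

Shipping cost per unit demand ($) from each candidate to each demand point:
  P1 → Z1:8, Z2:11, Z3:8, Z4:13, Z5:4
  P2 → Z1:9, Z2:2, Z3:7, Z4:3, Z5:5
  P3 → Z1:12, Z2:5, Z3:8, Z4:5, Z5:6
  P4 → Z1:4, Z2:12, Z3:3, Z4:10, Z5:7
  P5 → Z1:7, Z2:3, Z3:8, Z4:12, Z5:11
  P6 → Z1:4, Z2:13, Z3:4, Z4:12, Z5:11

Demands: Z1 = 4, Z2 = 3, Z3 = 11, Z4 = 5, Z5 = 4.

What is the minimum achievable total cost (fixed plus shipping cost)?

Open {P2, P4}: assign each demand point to its cheapest open site.
  Z1→P4 4×4=16, Z2→P2 3×2=6, Z3→P4 11×3=33, Z4→P2 5×3=15, Z5→P2 4×5=20
  shipping cost 90, fixed 63 → total 153.
Compare {P2, P6}: shipping cost 101 + fixed 70 = 171.
Compare {P3, P4}: shipping cost 113 + fixed 58 = 171.
Compare {P1, P2, P4}: shipping cost 86 + fixed 94 = 180.
All other subsets cost ≥ 171. Minimum total cost: 153.

153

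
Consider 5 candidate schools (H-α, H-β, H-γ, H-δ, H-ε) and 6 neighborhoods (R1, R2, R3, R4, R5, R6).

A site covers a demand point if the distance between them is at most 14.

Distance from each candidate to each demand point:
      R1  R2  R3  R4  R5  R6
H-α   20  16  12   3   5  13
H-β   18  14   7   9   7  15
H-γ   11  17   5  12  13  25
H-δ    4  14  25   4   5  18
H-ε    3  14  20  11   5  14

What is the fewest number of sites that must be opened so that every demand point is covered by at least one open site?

2

Coverage sets (demand points within 14 of each site):
  H-α: {R3, R4, R5, R6}
  H-β: {R2, R3, R4, R5}
  H-γ: {R1, R3, R4, R5}
  H-δ: {R1, R2, R4, R5}
  H-ε: {R1, R2, R4, R5, R6}
No single site covers all 6 demand points.
But {H-α, H-δ} covers everything, so the minimum is 2.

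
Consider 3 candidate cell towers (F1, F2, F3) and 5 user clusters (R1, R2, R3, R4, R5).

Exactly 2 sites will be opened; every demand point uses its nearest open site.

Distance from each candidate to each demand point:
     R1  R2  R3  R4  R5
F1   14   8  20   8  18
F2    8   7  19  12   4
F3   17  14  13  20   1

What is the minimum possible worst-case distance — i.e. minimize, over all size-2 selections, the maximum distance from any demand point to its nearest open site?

13

Open {F2, F3}.
  Farthest demand point is R3 at distance 13 (to F3); all others are ≤ 13.
With {F1, F3} the worst case is 14.
With {F1, F2} the worst case is 19.
No size-2 selection achieves below 13.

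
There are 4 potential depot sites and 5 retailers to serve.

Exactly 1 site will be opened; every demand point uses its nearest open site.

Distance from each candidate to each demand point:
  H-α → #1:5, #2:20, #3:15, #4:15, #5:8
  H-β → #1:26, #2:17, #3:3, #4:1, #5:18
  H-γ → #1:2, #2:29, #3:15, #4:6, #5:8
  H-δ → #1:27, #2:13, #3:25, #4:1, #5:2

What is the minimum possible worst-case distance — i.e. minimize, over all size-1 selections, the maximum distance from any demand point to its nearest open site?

Open {H-α}.
  Farthest demand point is #2 at distance 20 (to H-α); all others are ≤ 20.
With {H-β} the worst case is 26.
With {H-δ} the worst case is 27.
No size-1 selection achieves below 20.

20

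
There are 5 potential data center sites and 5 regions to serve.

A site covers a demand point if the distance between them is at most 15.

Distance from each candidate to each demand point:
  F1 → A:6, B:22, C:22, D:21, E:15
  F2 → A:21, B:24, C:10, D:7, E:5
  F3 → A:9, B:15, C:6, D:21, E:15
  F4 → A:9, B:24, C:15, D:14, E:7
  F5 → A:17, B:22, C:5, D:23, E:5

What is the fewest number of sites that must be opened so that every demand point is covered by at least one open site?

2

Coverage sets (demand points within 15 of each site):
  F1: {A, E}
  F2: {C, D, E}
  F3: {A, B, C, E}
  F4: {A, C, D, E}
  F5: {C, E}
No single site covers all 5 demand points.
But {F2, F3} covers everything, so the minimum is 2.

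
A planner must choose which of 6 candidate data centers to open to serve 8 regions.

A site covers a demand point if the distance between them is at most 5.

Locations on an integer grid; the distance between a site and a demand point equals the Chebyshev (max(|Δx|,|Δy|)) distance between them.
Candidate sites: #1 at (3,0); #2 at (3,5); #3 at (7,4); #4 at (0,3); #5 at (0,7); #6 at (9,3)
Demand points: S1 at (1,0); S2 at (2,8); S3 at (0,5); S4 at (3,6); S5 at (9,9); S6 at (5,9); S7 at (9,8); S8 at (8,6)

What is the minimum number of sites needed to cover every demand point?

2

Coverage sets (demand points within 5 of each site):
  #1: {S1, S3}
  #2: {S1, S2, S3, S4, S6, S8}
  #3: {S2, S4, S5, S6, S7, S8}
  #4: {S1, S2, S3, S4}
  #5: {S2, S3, S4, S6}
  #6: {S7, S8}
No single site covers all 8 demand points.
But {#1, #3} covers everything, so the minimum is 2.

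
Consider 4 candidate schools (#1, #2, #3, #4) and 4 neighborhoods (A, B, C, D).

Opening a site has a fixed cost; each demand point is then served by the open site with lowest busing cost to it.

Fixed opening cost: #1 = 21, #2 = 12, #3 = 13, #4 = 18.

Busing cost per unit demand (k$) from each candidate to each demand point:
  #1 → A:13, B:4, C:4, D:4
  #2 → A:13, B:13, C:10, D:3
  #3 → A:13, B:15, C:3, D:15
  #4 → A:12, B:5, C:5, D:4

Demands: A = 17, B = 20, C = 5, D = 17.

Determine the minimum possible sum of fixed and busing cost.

405

Open {#1, #2}: assign each demand point to its cheapest open site.
  A→#1 17×13=221, B→#1 20×4=80, C→#1 5×4=20, D→#2 17×3=51
  busing cost 372, fixed 33 → total 405.
Compare {#1, #2, #4}: busing cost 355 + fixed 51 = 406.
Compare {#1}: busing cost 389 + fixed 21 = 410.
Compare {#2, #4}: busing cost 380 + fixed 30 = 410.
All other subsets cost ≥ 406. Minimum total cost: 405.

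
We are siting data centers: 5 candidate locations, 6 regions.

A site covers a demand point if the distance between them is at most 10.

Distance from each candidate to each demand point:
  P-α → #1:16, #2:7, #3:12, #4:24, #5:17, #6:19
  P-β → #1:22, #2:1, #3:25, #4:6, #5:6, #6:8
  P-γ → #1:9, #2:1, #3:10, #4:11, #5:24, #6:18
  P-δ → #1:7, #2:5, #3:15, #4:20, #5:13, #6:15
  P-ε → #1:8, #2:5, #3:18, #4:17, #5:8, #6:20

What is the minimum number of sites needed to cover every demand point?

2

Coverage sets (demand points within 10 of each site):
  P-α: {#2}
  P-β: {#2, #4, #5, #6}
  P-γ: {#1, #2, #3}
  P-δ: {#1, #2}
  P-ε: {#1, #2, #5}
No single site covers all 6 demand points.
But {P-β, P-γ} covers everything, so the minimum is 2.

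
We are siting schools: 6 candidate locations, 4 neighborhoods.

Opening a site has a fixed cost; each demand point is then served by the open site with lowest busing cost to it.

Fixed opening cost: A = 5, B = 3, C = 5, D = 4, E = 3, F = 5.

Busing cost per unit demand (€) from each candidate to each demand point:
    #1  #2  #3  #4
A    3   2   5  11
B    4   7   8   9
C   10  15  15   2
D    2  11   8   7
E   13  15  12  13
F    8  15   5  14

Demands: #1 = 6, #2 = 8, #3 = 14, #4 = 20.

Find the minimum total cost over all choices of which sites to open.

152

Open {A, C, D}: assign each demand point to its cheapest open site.
  #1→D 6×2=12, #2→A 8×2=16, #3→A 14×5=70, #4→C 20×2=40
  busing cost 138, fixed 14 → total 152.
Compare {A, C}: busing cost 144 + fixed 10 = 154.
Compare {A, B, C, D}: busing cost 138 + fixed 17 = 155.
Compare {A, C, D, E}: busing cost 138 + fixed 17 = 155.
All other subsets cost ≥ 154. Minimum total cost: 152.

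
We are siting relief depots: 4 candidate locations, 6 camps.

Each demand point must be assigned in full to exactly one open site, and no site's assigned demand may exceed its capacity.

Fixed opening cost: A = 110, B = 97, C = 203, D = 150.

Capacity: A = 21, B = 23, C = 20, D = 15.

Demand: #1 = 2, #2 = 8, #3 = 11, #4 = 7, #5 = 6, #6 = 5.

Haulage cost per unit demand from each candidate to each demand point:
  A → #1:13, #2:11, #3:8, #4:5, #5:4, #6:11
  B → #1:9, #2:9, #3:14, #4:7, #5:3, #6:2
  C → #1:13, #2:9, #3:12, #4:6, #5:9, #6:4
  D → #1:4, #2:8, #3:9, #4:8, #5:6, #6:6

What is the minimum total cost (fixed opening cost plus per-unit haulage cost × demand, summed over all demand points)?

Open {A, B}; cheapest assignment that respects the capacities:
  A (cap 21, load 18): #3, #4 — cost 11×8 + 7×5 = 123
  B (cap 23, load 21): #1, #2, #5, #6 — cost 2×9 + 8×9 + 6×3 + 5×2 = 118
  Shipping 241, fixed 207 → total 448.
  Any other capacity-feasible assignment to {A, B} ships for at least 241.
Compare {A, B, D}: its best feasible assignment gives total 580.
Compare {A, C}: its best feasible assignment gives total 585.
Every other set of open sites that can feasibly serve all demand totals ≥ 580 even under its best assignment. Minimum: 448.

448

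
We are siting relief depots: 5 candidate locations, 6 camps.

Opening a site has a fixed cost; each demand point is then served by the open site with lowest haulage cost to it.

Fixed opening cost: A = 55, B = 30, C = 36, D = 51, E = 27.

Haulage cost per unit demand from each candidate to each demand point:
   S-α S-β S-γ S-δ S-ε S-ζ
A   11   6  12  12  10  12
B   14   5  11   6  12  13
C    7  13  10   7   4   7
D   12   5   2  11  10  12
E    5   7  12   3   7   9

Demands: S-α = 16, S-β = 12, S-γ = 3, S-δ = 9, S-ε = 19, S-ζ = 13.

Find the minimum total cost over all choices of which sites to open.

Open {C, E}: assign each demand point to its cheapest open site.
  S-α→E 16×5=80, S-β→E 12×7=84, S-γ→C 3×10=30, S-δ→E 9×3=27, S-ε→C 19×4=76, S-ζ→C 13×7=91
  haulage cost 388, fixed 63 → total 451.
Compare {C, D, E}: haulage cost 340 + fixed 114 = 454.
Compare {B, C, E}: haulage cost 364 + fixed 93 = 457.
Compare {B, C, D, E}: haulage cost 340 + fixed 144 = 484.
All other subsets cost ≥ 454. Minimum total cost: 451.

451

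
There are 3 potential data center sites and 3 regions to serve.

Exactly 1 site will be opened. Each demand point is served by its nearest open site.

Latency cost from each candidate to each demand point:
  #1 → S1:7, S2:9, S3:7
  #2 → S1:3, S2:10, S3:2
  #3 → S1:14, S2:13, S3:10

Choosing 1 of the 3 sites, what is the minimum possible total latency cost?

Open {#2}.
  S1→#2 3, S2→#2 10, S3→#2 2  ⇒ total 15.
Compare {#1}: total 23.
Compare {#3}: total 37.

15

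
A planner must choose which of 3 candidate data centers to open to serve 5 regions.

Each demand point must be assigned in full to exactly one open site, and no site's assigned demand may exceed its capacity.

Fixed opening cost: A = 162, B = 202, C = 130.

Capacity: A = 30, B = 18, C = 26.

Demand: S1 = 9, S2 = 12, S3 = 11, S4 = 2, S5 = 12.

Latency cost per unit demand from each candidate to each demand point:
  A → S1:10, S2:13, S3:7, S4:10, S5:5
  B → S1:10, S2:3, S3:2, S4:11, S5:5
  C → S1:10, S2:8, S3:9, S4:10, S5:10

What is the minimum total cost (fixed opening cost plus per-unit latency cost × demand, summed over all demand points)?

Open {A, C}; cheapest assignment that respects the capacities:
  A (cap 30, load 25): S3, S4, S5 — cost 11×7 + 2×10 + 12×5 = 157
  C (cap 26, load 21): S1, S2 — cost 9×10 + 12×8 = 186
  Shipping 343, fixed 292 → total 635.
  Any other capacity-feasible assignment to {A, C} ships for at least 343.
Compare {A, B, C}: its best feasible assignment gives total 777.
Every other set of open sites that can feasibly serve all demand totals ≥ 777 even under its best assignment. Minimum: 635.

635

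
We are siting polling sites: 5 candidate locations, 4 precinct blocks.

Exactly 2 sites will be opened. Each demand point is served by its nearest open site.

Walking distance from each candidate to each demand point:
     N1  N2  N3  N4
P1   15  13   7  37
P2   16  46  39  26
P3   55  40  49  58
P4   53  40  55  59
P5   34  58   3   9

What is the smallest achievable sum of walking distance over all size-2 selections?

Open {P1, P5}.
  N1→P1 15, N2→P1 13, N3→P5 3, N4→P5 9  ⇒ total 40.
Compare {P1, P2}: total 61.
Compare {P1, P3}: total 72.
No size-2 selection does better; minimum is 40.

40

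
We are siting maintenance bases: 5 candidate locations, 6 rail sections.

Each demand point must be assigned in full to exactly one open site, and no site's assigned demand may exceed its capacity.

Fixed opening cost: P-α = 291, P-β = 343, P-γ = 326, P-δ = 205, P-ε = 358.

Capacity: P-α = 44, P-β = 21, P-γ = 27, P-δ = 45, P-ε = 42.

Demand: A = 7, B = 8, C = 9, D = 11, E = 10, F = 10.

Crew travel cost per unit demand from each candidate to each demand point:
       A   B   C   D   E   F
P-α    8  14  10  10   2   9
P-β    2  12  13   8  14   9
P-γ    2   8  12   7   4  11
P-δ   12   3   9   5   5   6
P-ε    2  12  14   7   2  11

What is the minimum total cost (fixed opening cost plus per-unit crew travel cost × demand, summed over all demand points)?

792

Open {P-α, P-δ}; cheapest assignment that respects the capacities:
  P-α (cap 44, load 17): A, E — cost 7×8 + 10×2 = 76
  P-δ (cap 45, load 38): B, C, D, F — cost 8×3 + 9×9 + 11×5 + 10×6 = 220
  Shipping 296, fixed 496 → total 792.
  Any other capacity-feasible assignment to {P-α, P-δ} ships for at least 296.
Compare {P-γ, P-δ}: its best feasible assignment gives total 805.
Compare {P-δ, P-ε}: its best feasible assignment gives total 817.
Every other set of open sites that can feasibly serve all demand totals ≥ 805 even under its best assignment. Minimum: 792.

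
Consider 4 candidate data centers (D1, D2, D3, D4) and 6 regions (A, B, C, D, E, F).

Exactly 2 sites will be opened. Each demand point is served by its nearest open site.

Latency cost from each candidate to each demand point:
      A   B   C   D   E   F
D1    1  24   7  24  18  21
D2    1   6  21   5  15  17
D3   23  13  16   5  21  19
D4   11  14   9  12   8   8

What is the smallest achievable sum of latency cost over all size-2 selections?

37

Open {D2, D4}.
  A→D2 1, B→D2 6, C→D4 9, D→D2 5, E→D4 8, F→D4 8  ⇒ total 37.
Compare {D1, D4}: total 50.
Compare {D1, D2}: total 51.
No size-2 selection does better; minimum is 37.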